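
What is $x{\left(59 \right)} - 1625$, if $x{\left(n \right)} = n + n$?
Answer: $-1507$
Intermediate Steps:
$x{\left(n \right)} = 2 n$
$x{\left(59 \right)} - 1625 = 2 \cdot 59 - 1625 = 118 - 1625 = -1507$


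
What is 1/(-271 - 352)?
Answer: -1/623 ≈ -0.0016051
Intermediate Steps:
1/(-271 - 352) = 1/(-623) = -1/623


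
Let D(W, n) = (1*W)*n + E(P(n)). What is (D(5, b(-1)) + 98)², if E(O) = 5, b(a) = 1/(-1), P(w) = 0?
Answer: 9604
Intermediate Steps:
b(a) = -1
D(W, n) = 5 + W*n (D(W, n) = (1*W)*n + 5 = W*n + 5 = 5 + W*n)
(D(5, b(-1)) + 98)² = ((5 + 5*(-1)) + 98)² = ((5 - 5) + 98)² = (0 + 98)² = 98² = 9604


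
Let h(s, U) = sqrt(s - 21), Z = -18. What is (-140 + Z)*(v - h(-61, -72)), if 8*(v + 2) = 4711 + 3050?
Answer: -611855/4 + 158*I*sqrt(82) ≈ -1.5296e+5 + 1430.8*I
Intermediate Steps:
h(s, U) = sqrt(-21 + s)
v = 7745/8 (v = -2 + (4711 + 3050)/8 = -2 + (1/8)*7761 = -2 + 7761/8 = 7745/8 ≈ 968.13)
(-140 + Z)*(v - h(-61, -72)) = (-140 - 18)*(7745/8 - sqrt(-21 - 61)) = -158*(7745/8 - sqrt(-82)) = -158*(7745/8 - I*sqrt(82)) = -611855/4 + 158*I*sqrt(82)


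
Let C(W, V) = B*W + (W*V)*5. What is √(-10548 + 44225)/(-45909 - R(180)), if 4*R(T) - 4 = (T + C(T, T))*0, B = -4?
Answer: -√33677/45910 ≈ -0.0039972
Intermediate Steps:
C(W, V) = -4*W + 5*V*W (C(W, V) = -4*W + (W*V)*5 = -4*W + (V*W)*5 = -4*W + 5*V*W)
R(T) = 1 (R(T) = 1 + ((T + T*(-4 + 5*T))*0)/4 = 1 + (¼)*0 = 1 + 0 = 1)
√(-10548 + 44225)/(-45909 - R(180)) = √(-10548 + 44225)/(-45909 - 1*1) = √33677/(-45909 - 1) = √33677/(-45910) = √33677*(-1/45910) = -√33677/45910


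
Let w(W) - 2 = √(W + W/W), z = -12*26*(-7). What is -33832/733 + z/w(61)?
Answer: -2582000/21257 + 1092*√62/29 ≈ 175.03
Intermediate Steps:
z = 2184 (z = -312*(-7) = 2184)
w(W) = 2 + √(1 + W) (w(W) = 2 + √(W + W/W) = 2 + √(W + 1) = 2 + √(1 + W))
-33832/733 + z/w(61) = -33832/733 + 2184/(2 + √(1 + 61)) = -33832*1/733 + 2184/(2 + √62) = -33832/733 + 2184/(2 + √62)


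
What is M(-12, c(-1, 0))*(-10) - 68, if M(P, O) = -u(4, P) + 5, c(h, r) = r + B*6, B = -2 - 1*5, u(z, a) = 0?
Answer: -118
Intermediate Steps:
B = -7 (B = -2 - 5 = -7)
c(h, r) = -42 + r (c(h, r) = r - 7*6 = r - 42 = -42 + r)
M(P, O) = 5 (M(P, O) = -1*0 + 5 = 0 + 5 = 5)
M(-12, c(-1, 0))*(-10) - 68 = 5*(-10) - 68 = -50 - 68 = -118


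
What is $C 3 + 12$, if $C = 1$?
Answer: $15$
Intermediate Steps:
$C 3 + 12 = 1 \cdot 3 + 12 = 3 + 12 = 15$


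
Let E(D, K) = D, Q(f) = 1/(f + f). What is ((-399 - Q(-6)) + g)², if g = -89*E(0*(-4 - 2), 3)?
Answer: 22915369/144 ≈ 1.5913e+5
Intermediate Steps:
Q(f) = 1/(2*f)
g = 0 (g = -0*(-4 - 2) = -0*(-6) = -89*0 = 0)
((-399 - Q(-6)) + g)² = ((-399 - 1/(2*(-6))) + 0)² = ((-399 - (-1)/(2*6)) + 0)² = ((-399 - 1*(-1/12)) + 0)² = ((-399 + 1/12) + 0)² = (-4787/12 + 0)² = (-4787/12)² = 22915369/144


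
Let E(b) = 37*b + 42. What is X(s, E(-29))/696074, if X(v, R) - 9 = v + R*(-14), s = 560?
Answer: 15003/696074 ≈ 0.021554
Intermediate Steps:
E(b) = 42 + 37*b
X(v, R) = 9 + v - 14*R (X(v, R) = 9 + (v + R*(-14)) = 9 + (v - 14*R) = 9 + v - 14*R)
X(s, E(-29))/696074 = (9 + 560 - 14*(42 + 37*(-29)))/696074 = (9 + 560 - 14*(42 - 1073))*(1/696074) = (9 + 560 - 14*(-1031))*(1/696074) = (9 + 560 + 14434)*(1/696074) = 15003*(1/696074) = 15003/696074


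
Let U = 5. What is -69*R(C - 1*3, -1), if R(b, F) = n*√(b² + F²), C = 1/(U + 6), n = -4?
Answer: 276*√1145/11 ≈ 849.02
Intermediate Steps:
C = 1/11 (C = 1/(5 + 6) = 1/11 ≈ 0.090909)
R(b, F) = -4*√(F² + b²) (R(b, F) = -4*√(b² + F²) = -4*√(F² + b²))
-69*R(C - 1*3, -1) = -(-276)*√((-1)² + (1/11 - 1*3)²) = -(-276)*√(1 + (1/11 - 3)²) = -(-276)*√(1 + (-32/11)²) = -(-276)*√(1 + 1024/121) = -(-276)*√(1145/121) = -(-276)*√1145/11 = 276*√1145/11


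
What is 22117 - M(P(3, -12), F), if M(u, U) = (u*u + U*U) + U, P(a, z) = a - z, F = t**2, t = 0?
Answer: 21892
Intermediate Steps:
F = 0 (F = 0**2 = 0)
M(u, U) = U + U**2 + u**2 (M(u, U) = (u**2 + U**2) + U = (U**2 + u**2) + U = U + U**2 + u**2)
22117 - M(P(3, -12), F) = 22117 - (0 + 0**2 + (3 - 1*(-12))**2) = 22117 - (0 + 0 + (3 + 12)**2) = 22117 - (0 + 0 + 15**2) = 22117 - (0 + 0 + 225) = 22117 - 1*225 = 22117 - 225 = 21892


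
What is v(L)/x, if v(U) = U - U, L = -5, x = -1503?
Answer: 0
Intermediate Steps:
v(U) = 0
v(L)/x = 0/(-1503) = -1/1503*0 = 0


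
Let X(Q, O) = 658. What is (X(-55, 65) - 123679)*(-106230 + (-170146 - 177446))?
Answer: 55829636262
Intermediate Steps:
(X(-55, 65) - 123679)*(-106230 + (-170146 - 177446)) = (658 - 123679)*(-106230 + (-170146 - 177446)) = -123021*(-106230 - 347592) = -123021*(-453822) = 55829636262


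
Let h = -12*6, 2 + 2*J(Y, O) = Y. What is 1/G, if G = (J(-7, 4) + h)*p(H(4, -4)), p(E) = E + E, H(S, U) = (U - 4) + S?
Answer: 1/612 ≈ 0.0016340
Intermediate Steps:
J(Y, O) = -1 + Y/2
H(S, U) = -4 + S + U (H(S, U) = (-4 + U) + S = -4 + S + U)
p(E) = 2*E
h = -72
G = 612 (G = ((-1 + (1/2)*(-7)) - 72)*(2*(-4 + 4 - 4)) = ((-1 - 7/2) - 72)*(2*(-4)) = (-9/2 - 72)*(-8) = -153/2*(-8) = 612)
1/G = 1/612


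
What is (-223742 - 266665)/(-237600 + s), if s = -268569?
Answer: 163469/168723 ≈ 0.96886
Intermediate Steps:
(-223742 - 266665)/(-237600 + s) = (-223742 - 266665)/(-237600 - 268569) = -490407/(-506169) = -490407*(-1/506169) = 163469/168723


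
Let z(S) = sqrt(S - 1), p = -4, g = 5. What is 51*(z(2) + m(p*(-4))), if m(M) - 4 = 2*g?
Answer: 765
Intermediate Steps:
z(S) = sqrt(-1 + S)
m(M) = 14 (m(M) = 4 + 2*5 = 4 + 10 = 14)
51*(z(2) + m(p*(-4))) = 51*(sqrt(-1 + 2) + 14) = 51*(sqrt(1) + 14) = 51*(1 + 14) = 51*15 = 765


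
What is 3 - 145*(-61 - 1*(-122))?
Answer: -8842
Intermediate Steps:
3 - 145*(-61 - 1*(-122)) = 3 - 145*(-61 + 122) = 3 - 145*61 = 3 - 8845 = -8842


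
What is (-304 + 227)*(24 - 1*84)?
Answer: 4620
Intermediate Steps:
(-304 + 227)*(24 - 1*84) = -77*(24 - 84) = -77*(-60) = 4620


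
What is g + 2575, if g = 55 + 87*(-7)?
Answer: 2021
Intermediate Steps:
g = -554 (g = 55 - 609 = -554)
g + 2575 = -554 + 2575 = 2021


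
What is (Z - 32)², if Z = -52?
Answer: 7056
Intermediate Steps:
(Z - 32)² = (-52 - 32)² = (-84)² = 7056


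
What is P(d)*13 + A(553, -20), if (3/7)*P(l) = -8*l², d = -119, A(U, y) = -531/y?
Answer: -206182567/60 ≈ -3.4364e+6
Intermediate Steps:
P(l) = -56*l²/3 (P(l) = 7*(-8*l²)/3 = -56*l²/3)
P(d)*13 + A(553, -20) = -56/3*(-119)²*13 - 531/(-20) = -56/3*14161*13 - 531*(-1/20) = -793016/3*13 + 531/20 = -10309208/3 + 531/20 = -206182567/60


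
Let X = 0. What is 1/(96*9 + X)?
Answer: 1/864 ≈ 0.0011574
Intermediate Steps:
1/(96*9 + X) = 1/(96*9 + 0) = 1/(864 + 0) = 1/864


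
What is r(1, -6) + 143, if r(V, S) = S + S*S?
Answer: 173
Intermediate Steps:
r(V, S) = S + S²
r(1, -6) + 143 = -6*(1 - 6) + 143 = -6*(-5) + 143 = 30 + 143 = 173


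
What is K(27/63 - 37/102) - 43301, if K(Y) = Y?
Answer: -30916867/714 ≈ -43301.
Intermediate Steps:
K(27/63 - 37/102) - 43301 = (27/63 - 37/102) - 43301 = (27*(1/63) - 37*1/102) - 43301 = (3/7 - 37/102) - 43301 = 47/714 - 43301 = -30916867/714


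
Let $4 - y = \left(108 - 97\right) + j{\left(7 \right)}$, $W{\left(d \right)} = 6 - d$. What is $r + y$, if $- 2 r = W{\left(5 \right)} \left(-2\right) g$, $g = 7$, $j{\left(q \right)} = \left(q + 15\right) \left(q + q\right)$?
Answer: $-308$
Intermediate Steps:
$j{\left(q \right)} = 2 q \left(15 + q\right)$ ($j{\left(q \right)} = \left(15 + q\right) 2 q = 2 q \left(15 + q\right)$)
$y = -315$ ($y = 4 - \left(\left(108 - 97\right) + 2 \cdot 7 \left(15 + 7\right)\right) = 4 - \left(\left(108 - 97\right) + 2 \cdot 7 \cdot 22\right) = 4 - \left(11 + 308\right) = 4 - 319 = -315$)
$r = 7$ ($r = - \frac{\left(6 - 5\right) \left(-2\right) 7}{2} = - \frac{1 \left(-2\right) 7}{2} = - \frac{\left(-2\right) 7}{2} = \left(- \frac{1}{2}\right) \left(-14\right) = 7$)
$r + y = 7 - 315 = -308$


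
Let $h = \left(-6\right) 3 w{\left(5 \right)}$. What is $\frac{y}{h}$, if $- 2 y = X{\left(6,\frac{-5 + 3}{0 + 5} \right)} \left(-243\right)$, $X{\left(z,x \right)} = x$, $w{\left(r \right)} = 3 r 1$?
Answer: $\frac{9}{50} \approx 0.18$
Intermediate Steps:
$w{\left(r \right)} = 3 r$
$h = -270$ ($h = \left(-6\right) 3 \cdot 3 \cdot 5 = \left(-18\right) 15 = -270$)
$y = - \frac{243}{5}$ ($y = - \frac{\frac{-5 + 3}{0 + 5} \left(-243\right)}{2} = - \frac{- \frac{2}{5} \left(-243\right)}{2} = - \frac{\left(-2\right) \frac{1}{5} \left(-243\right)}{2} = - \frac{\left(- \frac{2}{5}\right) \left(-243\right)}{2} = \left(- \frac{1}{2}\right) \frac{486}{5} = - \frac{243}{5} \approx -48.6$)
$\frac{y}{h} = - \frac{243}{5 \left(-270\right)} = \left(- \frac{243}{5}\right) \left(- \frac{1}{270}\right) = \frac{9}{50}$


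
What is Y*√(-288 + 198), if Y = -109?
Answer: -327*I*√10 ≈ -1034.1*I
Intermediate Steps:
Y*√(-288 + 198) = -109*√(-288 + 198) = -327*I*√10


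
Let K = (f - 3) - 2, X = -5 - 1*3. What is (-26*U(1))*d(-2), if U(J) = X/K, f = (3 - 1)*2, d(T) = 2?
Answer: -416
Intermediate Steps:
f = 4 (f = 2*2 = 4)
X = -8 (X = -5 - 3 = -8)
K = -1 (K = (4 - 3) - 2 = 1 - 2 = -1)
U(J) = 8 (U(J) = -8/(-1) = -8*(-1) = 8)
(-26*U(1))*d(-2) = -26*8*2 = -208*2 = -416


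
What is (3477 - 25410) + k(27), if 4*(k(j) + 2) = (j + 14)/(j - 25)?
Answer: -175439/8 ≈ -21930.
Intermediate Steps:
k(j) = -2 + (14 + j)/(4*(-25 + j)) (k(j) = -2 + ((j + 14)/(j - 25))/4 = -2 + ((14 + j)/(-25 + j))/4 = -2 + (14 + j)/(4*(-25 + j)))
(3477 - 25410) + k(27) = (3477 - 25410) + (214 - 7*27)/(4*(-25 + 27)) = -21933 + (¼)*(214 - 189)/2 = -21933 + (¼)*(½)*25 = -21933 + 25/8 = -175439/8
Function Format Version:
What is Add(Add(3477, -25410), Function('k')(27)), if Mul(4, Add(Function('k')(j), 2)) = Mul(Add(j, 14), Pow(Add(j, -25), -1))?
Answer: Rational(-175439, 8) ≈ -21930.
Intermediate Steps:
Function('k')(j) = Add(-2, Mul(Rational(1, 4), Pow(Add(-25, j), -1), Add(14, j))) (Function('k')(j) = Add(-2, Mul(Rational(1, 4), Mul(Add(j, 14), Pow(Add(j, -25), -1)))) = Add(-2, Mul(Rational(1, 4), Mul(Add(14, j), Pow(Add(-25, j), -1)))) = Add(-2, Mul(Rational(1, 4), Mul(Pow(Add(-25, j), -1), Add(14, j)))) = Add(-2, Mul(Rational(1, 4), Pow(Add(-25, j), -1), Add(14, j))))
Add(Add(3477, -25410), Function('k')(27)) = Add(Add(3477, -25410), Mul(Rational(1, 4), Pow(Add(-25, 27), -1), Add(214, Mul(-7, 27)))) = Add(-21933, Mul(Rational(1, 4), Pow(2, -1), Add(214, -189))) = Add(-21933, Mul(Rational(1, 4), Rational(1, 2), 25)) = Add(-21933, Rational(25, 8)) = Rational(-175439, 8)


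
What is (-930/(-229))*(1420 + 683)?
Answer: 1955790/229 ≈ 8540.6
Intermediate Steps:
(-930/(-229))*(1420 + 683) = -930*(-1/229)*2103 = (930/229)*2103 = 1955790/229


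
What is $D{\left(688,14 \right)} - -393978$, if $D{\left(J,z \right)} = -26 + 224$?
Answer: $394176$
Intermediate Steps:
$D{\left(J,z \right)} = 198$
$D{\left(688,14 \right)} - -393978 = 198 - -393978 = 198 + 393978 = 394176$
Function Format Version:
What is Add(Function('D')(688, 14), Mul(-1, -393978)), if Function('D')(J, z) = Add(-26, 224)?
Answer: 394176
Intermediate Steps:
Function('D')(J, z) = 198
Add(Function('D')(688, 14), Mul(-1, -393978)) = Add(198, Mul(-1, -393978)) = Add(198, 393978) = 394176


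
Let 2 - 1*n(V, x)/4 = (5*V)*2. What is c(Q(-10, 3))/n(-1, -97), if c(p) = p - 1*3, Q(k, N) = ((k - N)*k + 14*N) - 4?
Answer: 55/16 ≈ 3.4375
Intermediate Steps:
Q(k, N) = -4 + 14*N + k*(k - N) (Q(k, N) = (k*(k - N) + 14*N) - 4 = (14*N + k*(k - N)) - 4 = -4 + 14*N + k*(k - N))
n(V, x) = 8 - 40*V (n(V, x) = 8 - 4*5*V*2 = 8 - 40*V)
c(p) = -3 + p (c(p) = p - 3 = -3 + p)
c(Q(-10, 3))/n(-1, -97) = (-3 + (-4 + (-10)² + 14*3 - 1*3*(-10)))/(8 - 40*(-1)) = (-3 + (-4 + 100 + 42 + 30))/(8 + 40) = (-3 + 168)/48 = 165*(1/48) = 55/16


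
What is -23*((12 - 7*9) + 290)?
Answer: -5497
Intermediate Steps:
-23*((12 - 7*9) + 290) = -23*((12 - 63) + 290) = -23*(-51 + 290) = -23*239 = -5497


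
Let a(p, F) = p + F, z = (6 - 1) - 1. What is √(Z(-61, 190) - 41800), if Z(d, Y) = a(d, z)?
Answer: I*√41857 ≈ 204.59*I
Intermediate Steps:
z = 4 (z = 5 - 1 = 4)
a(p, F) = F + p
Z(d, Y) = 4 + d
√(Z(-61, 190) - 41800) = √((4 - 61) - 41800) = √(-57 - 41800) = √(-41857) = I*√41857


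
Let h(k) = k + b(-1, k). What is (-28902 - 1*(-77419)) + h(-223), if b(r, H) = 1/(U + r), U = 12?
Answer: 531235/11 ≈ 48294.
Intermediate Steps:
b(r, H) = 1/(12 + r)
h(k) = 1/11 + k (h(k) = k + 1/(12 - 1) = k + 1/11 = 1/11 + k)
(-28902 - 1*(-77419)) + h(-223) = (-28902 - 1*(-77419)) + (1/11 - 223) = (-28902 + 77419) - 2452/11 = 48517 - 2452/11 = 531235/11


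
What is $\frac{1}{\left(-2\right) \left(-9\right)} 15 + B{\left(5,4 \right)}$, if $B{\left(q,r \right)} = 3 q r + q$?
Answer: $\frac{395}{6} \approx 65.833$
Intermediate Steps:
$B{\left(q,r \right)} = q + 3 q r$ ($B{\left(q,r \right)} = 3 q r + q = q + 3 q r$)
$\frac{1}{\left(-2\right) \left(-9\right)} 15 + B{\left(5,4 \right)} = \frac{1}{\left(-2\right) \left(-9\right)} 15 + 5 \left(1 + 3 \cdot 4\right) = \left(- \frac{1}{2}\right) \left(- \frac{1}{9}\right) 15 + 5 \left(1 + 12\right) = \frac{1}{18} \cdot 15 + 5 \cdot 13 = \frac{5}{6} + 65 = \frac{395}{6}$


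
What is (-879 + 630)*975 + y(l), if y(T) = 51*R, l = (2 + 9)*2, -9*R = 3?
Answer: -242792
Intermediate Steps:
R = -1/3 (R = -1/9*3 = -1/3 ≈ -0.33333)
l = 22 (l = 11*2 = 22)
y(T) = -17 (y(T) = 51*(-1/3) = -17)
(-879 + 630)*975 + y(l) = (-879 + 630)*975 - 17 = -249*975 - 17 = -242775 - 17 = -242792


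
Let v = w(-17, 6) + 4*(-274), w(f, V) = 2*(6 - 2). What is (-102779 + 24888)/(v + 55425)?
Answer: -77891/54337 ≈ -1.4335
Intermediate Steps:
w(f, V) = 8 (w(f, V) = 2*4 = 8)
v = -1088 (v = 8 + 4*(-274) = 8 - 1096 = -1088)
(-102779 + 24888)/(v + 55425) = (-102779 + 24888)/(-1088 + 55425) = -77891/54337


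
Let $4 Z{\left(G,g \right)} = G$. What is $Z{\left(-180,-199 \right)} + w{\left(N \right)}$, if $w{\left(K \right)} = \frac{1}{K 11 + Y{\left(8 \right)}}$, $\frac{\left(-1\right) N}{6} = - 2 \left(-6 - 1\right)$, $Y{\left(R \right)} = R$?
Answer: $- \frac{41221}{916} \approx -45.001$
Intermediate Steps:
$N = -84$ ($N = - 6 \left(- 2 \left(-6 - 1\right)\right) = - 6 \left(\left(-2\right) \left(-7\right)\right) = \left(-6\right) 14 = -84$)
$Z{\left(G,g \right)} = \frac{G}{4}$
$w{\left(K \right)} = \frac{1}{8 + 11 K}$ ($w{\left(K \right)} = \frac{1}{K 11 + 8} = \frac{1}{11 K + 8} = \frac{1}{8 + 11 K}$)
$Z{\left(-180,-199 \right)} + w{\left(N \right)} = \frac{1}{4} \left(-180\right) + \frac{1}{8 + 11 \left(-84\right)} = -45 + \frac{1}{8 - 924} = -45 + \frac{1}{-916} = -45 - \frac{1}{916} = - \frac{41221}{916}$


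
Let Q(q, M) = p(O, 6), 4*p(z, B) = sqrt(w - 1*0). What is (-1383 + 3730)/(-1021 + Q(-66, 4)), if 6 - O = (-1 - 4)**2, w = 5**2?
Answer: -9388/4079 ≈ -2.3015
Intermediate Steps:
w = 25
O = -19 (O = 6 - (-1 - 4)**2 = 6 - 1*(-5)**2 = 6 - 1*25 = 6 - 25 = -19)
p(z, B) = 5/4 (p(z, B) = sqrt(25 - 1*0)/4 = sqrt(25 + 0)/4 = sqrt(25)/4 = (1/4)*5 = 5/4)
Q(q, M) = 5/4
(-1383 + 3730)/(-1021 + Q(-66, 4)) = (-1383 + 3730)/(-1021 + 5/4) = 2347/(-4079/4) = 2347*(-4/4079) = -9388/4079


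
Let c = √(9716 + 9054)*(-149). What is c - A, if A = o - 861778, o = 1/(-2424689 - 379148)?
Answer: 2416285042187/2803837 - 149*√18770 ≈ 8.4136e+5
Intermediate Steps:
o = -1/2803837 (o = 1/(-2803837) = -1/2803837 ≈ -3.5665e-7)
c = -149*√18770 (c = √18770*(-149) = -149*√18770 ≈ -20414.)
A = -2416285042187/2803837 (A = -1/2803837 - 861778 = -2416285042187/2803837 ≈ -8.6178e+5)
c - A = -149*√18770 - 1*(-2416285042187/2803837) = -149*√18770 + 2416285042187/2803837 = 2416285042187/2803837 - 149*√18770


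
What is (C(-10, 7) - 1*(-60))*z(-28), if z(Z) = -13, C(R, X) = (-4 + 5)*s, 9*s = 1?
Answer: -7033/9 ≈ -781.44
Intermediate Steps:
s = ⅑ (s = (⅑)*1 = ⅑ ≈ 0.11111)
C(R, X) = ⅑ (C(R, X) = (-4 + 5)*(⅑) = 1*(⅑) = ⅑)
(C(-10, 7) - 1*(-60))*z(-28) = (⅑ - 1*(-60))*(-13) = (⅑ + 60)*(-13) = (541/9)*(-13) = -7033/9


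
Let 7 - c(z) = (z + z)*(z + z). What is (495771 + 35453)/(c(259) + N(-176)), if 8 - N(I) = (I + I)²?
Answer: -531224/392213 ≈ -1.3544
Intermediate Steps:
N(I) = 8 - 4*I² (N(I) = 8 - (I + I)² = 8 - (2*I)² = 8 - 4*I²)
c(z) = 7 - 4*z² (c(z) = 7 - (z + z)*(z + z) = 7 - 2*z*2*z = 7 - 4*z²)
(495771 + 35453)/(c(259) + N(-176)) = (495771 + 35453)/((7 - 4*259²) + (8 - 4*(-176)²)) = 531224/((7 - 4*67081) + (8 - 4*30976)) = 531224/((7 - 268324) + (8 - 123904)) = 531224/(-268317 - 123896) = 531224/(-392213) = 531224*(-1/392213) = -531224/392213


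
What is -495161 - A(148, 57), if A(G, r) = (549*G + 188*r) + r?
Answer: -587186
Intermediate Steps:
A(G, r) = 189*r + 549*G (A(G, r) = (188*r + 549*G) + r = 189*r + 549*G)
-495161 - A(148, 57) = -495161 - (189*57 + 549*148) = -495161 - (10773 + 81252) = -495161 - 1*92025 = -495161 - 92025 = -587186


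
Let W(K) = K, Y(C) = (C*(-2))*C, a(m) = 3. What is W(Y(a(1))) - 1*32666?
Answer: -32684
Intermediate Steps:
Y(C) = -2*C² (Y(C) = (-2*C)*C = -2*C²)
W(Y(a(1))) - 1*32666 = -2*3² - 1*32666 = -2*9 - 32666 = -18 - 32666 = -32684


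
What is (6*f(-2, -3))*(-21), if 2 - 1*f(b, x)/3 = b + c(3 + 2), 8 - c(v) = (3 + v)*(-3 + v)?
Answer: -4536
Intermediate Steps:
c(v) = 8 - (-3 + v)*(3 + v) (c(v) = 8 - (3 + v)*(-3 + v) = 8 - (-3 + v)*(3 + v))
f(b, x) = 30 - 3*b (f(b, x) = 6 - 3*(b + (17 - (3 + 2)**2)) = 6 - 3*(b + (17 - 1*5**2)) = 6 - 3*(b + (17 - 1*25)) = 6 - 3*(b + (17 - 25)) = 6 - 3*(b - 8) = 6 - 3*(-8 + b) = 6 + (24 - 3*b) = 30 - 3*b)
(6*f(-2, -3))*(-21) = (6*(30 - 3*(-2)))*(-21) = (6*(30 + 6))*(-21) = (6*36)*(-21) = 216*(-21) = -4536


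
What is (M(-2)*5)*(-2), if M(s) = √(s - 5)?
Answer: -10*I*√7 ≈ -26.458*I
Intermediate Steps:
M(s) = √(-5 + s)
(M(-2)*5)*(-2) = (√(-5 - 2)*5)*(-2) = (√(-7)*5)*(-2) = ((I*√7)*5)*(-2) = (5*I*√7)*(-2) = -10*I*√7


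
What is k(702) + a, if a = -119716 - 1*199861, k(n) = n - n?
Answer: -319577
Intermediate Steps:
k(n) = 0
a = -319577 (a = -119716 - 199861 = -319577)
k(702) + a = 0 - 319577 = -319577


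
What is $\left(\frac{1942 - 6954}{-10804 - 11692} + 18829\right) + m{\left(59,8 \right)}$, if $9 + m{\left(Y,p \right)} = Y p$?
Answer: $\frac{108499461}{5624} \approx 19292.0$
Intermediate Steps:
$m{\left(Y,p \right)} = -9 + Y p$
$\left(\frac{1942 - 6954}{-10804 - 11692} + 18829\right) + m{\left(59,8 \right)} = \left(\frac{1942 - 6954}{-10804 - 11692} + 18829\right) + \left(-9 + 59 \cdot 8\right) = \left(- \frac{5012}{-22496} + 18829\right) + \left(-9 + 472\right) = \left(\left(-5012\right) \left(- \frac{1}{22496}\right) + 18829\right) + 463 = \left(\frac{1253}{5624} + 18829\right) + 463 = \frac{105895549}{5624} + 463 = \frac{108499461}{5624}$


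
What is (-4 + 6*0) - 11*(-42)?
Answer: 458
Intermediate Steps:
(-4 + 6*0) - 11*(-42) = (-4 + 0) + 462 = -4 + 462 = 458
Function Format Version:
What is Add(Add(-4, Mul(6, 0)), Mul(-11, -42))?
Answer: 458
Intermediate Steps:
Add(Add(-4, Mul(6, 0)), Mul(-11, -42)) = Add(Add(-4, 0), 462) = Add(-4, 462) = 458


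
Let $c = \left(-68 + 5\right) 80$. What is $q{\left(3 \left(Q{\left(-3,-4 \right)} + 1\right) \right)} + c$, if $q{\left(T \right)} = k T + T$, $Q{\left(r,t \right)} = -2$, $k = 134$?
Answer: $-5445$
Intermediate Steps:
$q{\left(T \right)} = 135 T$ ($q{\left(T \right)} = 134 T + T = 135 T$)
$c = -5040$ ($c = \left(-63\right) 80 = -5040$)
$q{\left(3 \left(Q{\left(-3,-4 \right)} + 1\right) \right)} + c = 135 \cdot 3 \left(-2 + 1\right) - 5040 = 135 \cdot 3 \left(-1\right) - 5040 = 135 \left(-3\right) - 5040 = -405 - 5040 = -5445$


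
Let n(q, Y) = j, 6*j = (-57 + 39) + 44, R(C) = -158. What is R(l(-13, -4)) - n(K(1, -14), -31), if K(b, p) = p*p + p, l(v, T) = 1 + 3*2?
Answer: -487/3 ≈ -162.33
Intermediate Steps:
l(v, T) = 7 (l(v, T) = 1 + 6 = 7)
K(b, p) = p + p**2 (K(b, p) = p**2 + p = p + p**2)
j = 13/3 (j = ((-57 + 39) + 44)/6 = (-18 + 44)/6 = (1/6)*26 = 13/3 ≈ 4.3333)
n(q, Y) = 13/3
R(l(-13, -4)) - n(K(1, -14), -31) = -158 - 1*13/3 = -158 - 13/3 = -487/3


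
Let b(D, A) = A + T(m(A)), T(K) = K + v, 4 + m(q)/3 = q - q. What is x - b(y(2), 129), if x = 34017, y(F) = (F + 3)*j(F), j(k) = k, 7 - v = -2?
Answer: 33891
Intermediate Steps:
v = 9 (v = 7 - 1*(-2) = 7 + 2 = 9)
y(F) = F*(3 + F) (y(F) = (F + 3)*F = (3 + F)*F = F*(3 + F))
m(q) = -12 (m(q) = -12 + 3*(q - q) = -12 + 3*0 = -12 + 0 = -12)
T(K) = 9 + K (T(K) = K + 9 = 9 + K)
b(D, A) = -3 + A (b(D, A) = A + (9 - 12) = A - 3 = -3 + A)
x - b(y(2), 129) = 34017 - (-3 + 129) = 34017 - 1*126 = 34017 - 126 = 33891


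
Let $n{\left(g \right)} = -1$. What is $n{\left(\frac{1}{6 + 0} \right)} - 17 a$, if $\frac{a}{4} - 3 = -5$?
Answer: $135$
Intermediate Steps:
$a = -8$ ($a = 12 + 4 \left(-5\right) = 12 - 20 = -8$)
$n{\left(\frac{1}{6 + 0} \right)} - 17 a = -1 - -136 = -1 + 136 = 135$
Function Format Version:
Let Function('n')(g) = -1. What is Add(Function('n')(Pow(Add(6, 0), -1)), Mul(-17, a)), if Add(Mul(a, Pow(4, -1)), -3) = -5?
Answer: 135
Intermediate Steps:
a = -8 (a = Add(12, Mul(4, -5)) = Add(12, -20) = -8)
Add(Function('n')(Pow(Add(6, 0), -1)), Mul(-17, a)) = Add(-1, Mul(-17, -8)) = Add(-1, 136) = 135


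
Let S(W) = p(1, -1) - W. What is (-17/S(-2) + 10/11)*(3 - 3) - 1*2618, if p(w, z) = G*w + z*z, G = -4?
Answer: -2618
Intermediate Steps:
p(w, z) = z² - 4*w (p(w, z) = -4*w + z*z = -4*w + z² = z² - 4*w)
S(W) = -3 - W (S(W) = ((-1)² - 4*1) - W = (1 - 4) - W = -3 - W)
(-17/S(-2) + 10/11)*(3 - 3) - 1*2618 = (-17/(-3 - 1*(-2)) + 10/11)*(3 - 3) - 1*2618 = (-17/(-3 + 2) + 10*(1/11))*0 - 2618 = (-17/(-1) + 10/11)*0 - 2618 = (-17*(-1) + 10/11)*0 - 2618 = (17 + 10/11)*0 - 2618 = (197/11)*0 - 2618 = 0 - 2618 = -2618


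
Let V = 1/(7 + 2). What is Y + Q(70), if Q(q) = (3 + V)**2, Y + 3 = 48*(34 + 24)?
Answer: 226045/81 ≈ 2790.7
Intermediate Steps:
Y = 2781 (Y = -3 + 48*(34 + 24) = -3 + 48*58 = -3 + 2784 = 2781)
V = 1/9 ≈ 0.11111
Q(q) = 784/81 (Q(q) = (3 + 1/9)**2 = (28/9)**2 = 784/81)
Y + Q(70) = 2781 + 784/81 = 226045/81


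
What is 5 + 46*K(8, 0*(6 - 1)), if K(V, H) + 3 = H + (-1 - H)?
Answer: -179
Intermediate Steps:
K(V, H) = -4 (K(V, H) = -3 + (H + (-1 - H)) = -3 - 1 = -4)
5 + 46*K(8, 0*(6 - 1)) = 5 + 46*(-4) = 5 - 184 = -179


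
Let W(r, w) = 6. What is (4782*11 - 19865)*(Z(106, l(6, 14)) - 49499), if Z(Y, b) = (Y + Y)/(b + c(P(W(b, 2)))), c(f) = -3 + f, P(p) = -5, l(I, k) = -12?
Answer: -8103978876/5 ≈ -1.6208e+9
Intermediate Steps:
Z(Y, b) = 2*Y/(-8 + b) (Z(Y, b) = (Y + Y)/(b + (-3 - 5)) = (2*Y)/(b - 8) = (2*Y)/(-8 + b) = 2*Y/(-8 + b))
(4782*11 - 19865)*(Z(106, l(6, 14)) - 49499) = (4782*11 - 19865)*(2*106/(-8 - 12) - 49499) = (52602 - 19865)*(2*106/(-20) - 49499) = 32737*(2*106*(-1/20) - 49499) = 32737*(-53/5 - 49499) = 32737*(-247548/5) = -8103978876/5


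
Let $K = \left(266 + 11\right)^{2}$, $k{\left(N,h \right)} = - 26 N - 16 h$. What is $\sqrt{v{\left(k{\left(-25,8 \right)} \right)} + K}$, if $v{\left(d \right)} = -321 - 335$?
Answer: $\sqrt{76073} \approx 275.81$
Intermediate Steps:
$v{\left(d \right)} = -656$ ($v{\left(d \right)} = -321 - 335 = -656$)
$K = 76729$ ($K = 277^{2} = 76729$)
$\sqrt{v{\left(k{\left(-25,8 \right)} \right)} + K} = \sqrt{-656 + 76729} = \sqrt{76073}$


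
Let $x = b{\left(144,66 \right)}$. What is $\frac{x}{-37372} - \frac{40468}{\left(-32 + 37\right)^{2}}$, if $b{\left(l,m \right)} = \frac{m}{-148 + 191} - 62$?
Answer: $- \frac{16257962282}{10043725} \approx -1618.7$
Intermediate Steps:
$b{\left(l,m \right)} = -62 + \frac{m}{43}$ ($b{\left(l,m \right)} = \frac{m}{43} - 62 = -62 + \frac{m}{43}$)
$x = - \frac{2600}{43}$ ($x = -62 + \frac{1}{43} \cdot 66 = -62 + \frac{66}{43} = - \frac{2600}{43} \approx -60.465$)
$\frac{x}{-37372} - \frac{40468}{\left(-32 + 37\right)^{2}} = - \frac{2600}{43 \left(-37372\right)} - \frac{40468}{\left(-32 + 37\right)^{2}} = \left(- \frac{2600}{43}\right) \left(- \frac{1}{37372}\right) - \frac{40468}{5^{2}} = \frac{650}{401749} - \frac{40468}{25} = - \frac{16257962282}{10043725}$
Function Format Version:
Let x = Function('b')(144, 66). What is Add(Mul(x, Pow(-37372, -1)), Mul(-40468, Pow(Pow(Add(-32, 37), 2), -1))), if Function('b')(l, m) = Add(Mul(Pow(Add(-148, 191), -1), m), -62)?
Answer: Rational(-16257962282, 10043725) ≈ -1618.7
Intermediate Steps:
Function('b')(l, m) = Add(-62, Mul(Rational(1, 43), m)) (Function('b')(l, m) = Add(Mul(Pow(43, -1), m), -62) = Add(Mul(Rational(1, 43), m), -62) = Add(-62, Mul(Rational(1, 43), m)))
x = Rational(-2600, 43) (x = Add(-62, Mul(Rational(1, 43), 66)) = Add(-62, Rational(66, 43)) = Rational(-2600, 43) ≈ -60.465)
Add(Mul(x, Pow(-37372, -1)), Mul(-40468, Pow(Pow(Add(-32, 37), 2), -1))) = Add(Mul(Rational(-2600, 43), Pow(-37372, -1)), Mul(-40468, Pow(Pow(Add(-32, 37), 2), -1))) = Add(Mul(Rational(-2600, 43), Rational(-1, 37372)), Mul(-40468, Pow(Pow(5, 2), -1))) = Add(Rational(650, 401749), Mul(-40468, Pow(25, -1))) = Add(Rational(650, 401749), Mul(-40468, Rational(1, 25))) = Add(Rational(650, 401749), Rational(-40468, 25)) = Rational(-16257962282, 10043725)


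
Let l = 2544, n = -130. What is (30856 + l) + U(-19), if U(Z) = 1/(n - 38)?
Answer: 5611199/168 ≈ 33400.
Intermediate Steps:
U(Z) = -1/168 (U(Z) = 1/(-130 - 38) = 1/(-168) = -1/168)
(30856 + l) + U(-19) = (30856 + 2544) - 1/168 = 33400 - 1/168 = 5611199/168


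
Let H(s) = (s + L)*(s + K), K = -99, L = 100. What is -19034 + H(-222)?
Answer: 20128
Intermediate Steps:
H(s) = (-99 + s)*(100 + s) (H(s) = (s + 100)*(s - 99) = (100 + s)*(-99 + s) = (-99 + s)*(100 + s))
-19034 + H(-222) = -19034 + (-9900 - 222 + (-222)**2) = -19034 + (-9900 - 222 + 49284) = -19034 + 39162 = 20128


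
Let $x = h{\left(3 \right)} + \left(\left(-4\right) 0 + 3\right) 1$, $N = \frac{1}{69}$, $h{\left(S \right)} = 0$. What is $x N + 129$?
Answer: $\frac{2968}{23} \approx 129.04$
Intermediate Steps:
$N = \frac{1}{69} \approx 0.014493$
$x = 3$ ($x = 0 + \left(\left(-4\right) 0 + 3\right) 1 = 0 + \left(0 + 3\right) 1 = 0 + 3 \cdot 1 = 0 + 3 = 3$)
$x N + 129 = 3 \cdot \frac{1}{69} + 129 = \frac{1}{23} + 129 = \frac{2968}{23}$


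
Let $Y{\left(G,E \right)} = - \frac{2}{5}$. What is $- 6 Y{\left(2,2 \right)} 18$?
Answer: $\frac{216}{5} \approx 43.2$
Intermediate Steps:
$Y{\left(G,E \right)} = - \frac{2}{5}$ ($Y{\left(G,E \right)} = \left(-2\right) \frac{1}{5} = - \frac{2}{5}$)
$- 6 Y{\left(2,2 \right)} 18 = \left(-6\right) \left(- \frac{2}{5}\right) 18 = \frac{12}{5} \cdot 18 = \frac{216}{5}$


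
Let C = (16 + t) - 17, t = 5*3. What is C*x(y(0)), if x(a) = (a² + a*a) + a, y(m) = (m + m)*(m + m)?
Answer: 0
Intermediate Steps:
t = 15
y(m) = 4*m² (y(m) = (2*m)*(2*m) = 4*m²)
C = 14 (C = (16 + 15) - 17 = 31 - 17 = 14)
x(a) = a + 2*a² (x(a) = (a² + a²) + a = 2*a² + a = a + 2*a²)
C*x(y(0)) = 14*((4*0²)*(1 + 2*(4*0²))) = 14*((4*0)*(1 + 2*(4*0))) = 14*(0*(1 + 2*0)) = 14*(0*(1 + 0)) = 14*(0*1) = 14*0 = 0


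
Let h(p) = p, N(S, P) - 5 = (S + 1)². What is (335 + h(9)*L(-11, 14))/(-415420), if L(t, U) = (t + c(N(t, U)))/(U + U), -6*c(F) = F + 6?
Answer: -18229/23263520 ≈ -0.00078359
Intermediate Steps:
N(S, P) = 5 + (1 + S)² (N(S, P) = 5 + (S + 1)² = 5 + (1 + S)²)
c(F) = -1 - F/6 (c(F) = -(F + 6)/6 = -(6 + F)/6 = -1 - F/6)
L(t, U) = (-11/6 + t - (1 + t)²/6)/(2*U) (L(t, U) = (t + (-1 - (5 + (1 + t)²)/6))/(U + U) = (t + (-1 + (-⅚ - (1 + t)²/6)))/((2*U)) = (t + (-11/6 - (1 + t)²/6))*(1/(2*U)) = (-11/6 + t - (1 + t)²/6)*(1/(2*U)) = (-11/6 + t - (1 + t)²/6)/(2*U))
(335 + h(9)*L(-11, 14))/(-415420) = (335 + 9*((1/12)*(-12 - 1*(-11)² + 4*(-11))/14))/(-415420) = (335 + 9*((1/12)*(1/14)*(-12 - 1*121 - 44)))*(-1/415420) = (335 + 9*((1/12)*(1/14)*(-12 - 121 - 44)))*(-1/415420) = (335 + 9*((1/12)*(1/14)*(-177)))*(-1/415420) = (335 + 9*(-59/56))*(-1/415420) = (335 - 531/56)*(-1/415420) = (18229/56)*(-1/415420) = -18229/23263520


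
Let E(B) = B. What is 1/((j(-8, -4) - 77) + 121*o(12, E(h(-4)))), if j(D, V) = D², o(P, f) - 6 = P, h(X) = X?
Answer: 1/2165 ≈ 0.00046189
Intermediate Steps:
o(P, f) = 6 + P
1/((j(-8, -4) - 77) + 121*o(12, E(h(-4)))) = 1/(((-8)² - 77) + 121*(6 + 12)) = 1/((64 - 77) + 121*18) = 1/(-13 + 2178) = 1/2165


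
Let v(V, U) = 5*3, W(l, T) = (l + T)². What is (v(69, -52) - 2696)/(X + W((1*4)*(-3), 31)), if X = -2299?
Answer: 2681/1938 ≈ 1.3834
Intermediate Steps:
W(l, T) = (T + l)²
v(V, U) = 15
(v(69, -52) - 2696)/(X + W((1*4)*(-3), 31)) = (15 - 2696)/(-2299 + (31 + (1*4)*(-3))²) = -2681/(-2299 + (31 + 4*(-3))²) = -2681/(-2299 + (31 - 12)²) = -2681/(-2299 + 19²) = -2681/(-2299 + 361) = -2681/(-1938) = -2681*(-1/1938) = 2681/1938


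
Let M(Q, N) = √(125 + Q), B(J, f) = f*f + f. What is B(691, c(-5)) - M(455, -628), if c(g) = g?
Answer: 20 - 2*√145 ≈ -4.0832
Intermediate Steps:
B(J, f) = f + f² (B(J, f) = f² + f = f + f²)
B(691, c(-5)) - M(455, -628) = -5*(1 - 5) - √(125 + 455) = -5*(-4) - √580 = 20 - 2*√145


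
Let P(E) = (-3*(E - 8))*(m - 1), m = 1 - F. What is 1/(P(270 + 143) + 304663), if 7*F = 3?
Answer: 7/2136286 ≈ 3.2767e-6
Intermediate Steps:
F = 3/7 (F = (1/7)*3 = 3/7 ≈ 0.42857)
m = 4/7 (m = 1 - 1*3/7 = 1 - 3/7 = 4/7 ≈ 0.57143)
P(E) = -72/7 + 9*E/7 (P(E) = (-3*(E - 8))*(4/7 - 1) = -3*(-8 + E)*(-3/7) = (24 - 3*E)*(-3/7) = -72/7 + 9*E/7)
1/(P(270 + 143) + 304663) = 1/((-72/7 + 9*(270 + 143)/7) + 304663) = 1/((-72/7 + (9/7)*413) + 304663) = 1/((-72/7 + 531) + 304663) = 1/(3645/7 + 304663) = 1/(2136286/7) = 7/2136286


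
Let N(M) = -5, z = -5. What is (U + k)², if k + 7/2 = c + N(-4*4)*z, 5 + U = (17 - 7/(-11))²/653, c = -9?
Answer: 1588777058089/24972216676 ≈ 63.622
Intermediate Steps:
U = -357429/79013 (U = -5 + (17 - 7/(-11))²/653 = -5 + (17 - 7*(-1/11))²*(1/653) = -5 + (17 + 7/11)²*(1/653) = -5 + (194/11)²*(1/653) = -5 + (37636/121)*(1/653) = -5 + 37636/79013 = -357429/79013 ≈ -4.5237)
k = 25/2 (k = -7/2 + (-9 - 5*(-5)) = -7/2 + (-9 + 25) = -7/2 + 16 = 25/2 ≈ 12.500)
(U + k)² = (-357429/79013 + 25/2)² = (1260467/158026)² = 1588777058089/24972216676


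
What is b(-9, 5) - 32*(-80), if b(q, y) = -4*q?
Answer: 2596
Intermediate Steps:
b(-9, 5) - 32*(-80) = -4*(-9) - 32*(-80) = 36 + 2560 = 2596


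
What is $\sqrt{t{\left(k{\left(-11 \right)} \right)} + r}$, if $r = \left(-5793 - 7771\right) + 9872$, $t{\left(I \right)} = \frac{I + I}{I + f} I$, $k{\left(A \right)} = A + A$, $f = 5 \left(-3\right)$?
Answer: $\frac{2 i \sqrt{1272541}}{37} \approx 60.977 i$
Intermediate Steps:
$f = -15$
$k{\left(A \right)} = 2 A$
$t{\left(I \right)} = \frac{2 I^{2}}{-15 + I}$ ($t{\left(I \right)} = \frac{I + I}{I - 15} I = \frac{2 I}{-15 + I} I = \frac{2 I^{2}}{-15 + I}$)
$r = -3692$ ($r = -13564 + 9872 = -3692$)
$\sqrt{t{\left(k{\left(-11 \right)} \right)} + r} = \sqrt{\frac{2 \left(2 \left(-11\right)\right)^{2}}{-15 + 2 \left(-11\right)} - 3692} = \sqrt{\frac{2 \left(-22\right)^{2}}{-15 - 22} - 3692} = \sqrt{2 \cdot 484 \frac{1}{-37} - 3692} = \sqrt{2 \cdot 484 \left(- \frac{1}{37}\right) - 3692} = \sqrt{- \frac{968}{37} - 3692} = \sqrt{- \frac{137572}{37}} = \frac{2 i \sqrt{1272541}}{37}$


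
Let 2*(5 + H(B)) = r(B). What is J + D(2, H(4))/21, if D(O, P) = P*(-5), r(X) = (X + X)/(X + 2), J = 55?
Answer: 3530/63 ≈ 56.032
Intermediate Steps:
r(X) = 2*X/(2 + X) (r(X) = (2*X)/(2 + X) = 2*X/(2 + X))
H(B) = -5 + B/(2 + B) (H(B) = -5 + (2*B/(2 + B))/2 = -5 + B/(2 + B))
D(O, P) = -5*P
J + D(2, H(4))/21 = 55 - 10*(-5 - 2*4)/(2 + 4)/21 = 55 - 10*(-5 - 8)/6*(1/21) = 55 - 10*(-13)/6*(1/21) = 55 - 5*(-13/3)*(1/21) = 55 + (65/3)*(1/21) = 55 + 65/63 = 3530/63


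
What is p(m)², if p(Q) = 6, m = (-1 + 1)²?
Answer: 36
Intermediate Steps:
m = 0 (m = 0² = 0)
p(m)² = 6² = 36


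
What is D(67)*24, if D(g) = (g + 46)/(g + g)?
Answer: 1356/67 ≈ 20.239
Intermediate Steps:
D(g) = (46 + g)/(2*g) (D(g) = (46 + g)/((2*g)) = (46 + g)*(1/(2*g)) = (46 + g)/(2*g))
D(67)*24 = ((½)*(46 + 67)/67)*24 = ((½)*(1/67)*113)*24 = (113/134)*24 = 1356/67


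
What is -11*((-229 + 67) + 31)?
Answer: 1441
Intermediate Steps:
-11*((-229 + 67) + 31) = -11*(-162 + 31) = -11*(-131) = 1441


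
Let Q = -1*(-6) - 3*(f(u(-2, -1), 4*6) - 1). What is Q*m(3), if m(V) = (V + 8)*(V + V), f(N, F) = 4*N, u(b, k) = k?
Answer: 1386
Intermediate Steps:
m(V) = 2*V*(8 + V) (m(V) = (8 + V)*(2*V) = 2*V*(8 + V))
Q = 21 (Q = -1*(-6) - 3*(4*(-1) - 1) = 6 - 3*(-4 - 1) = 6 - 3*(-5) = 6 + 15 = 21)
Q*m(3) = 21*(2*3*(8 + 3)) = 21*(2*3*11) = 21*66 = 1386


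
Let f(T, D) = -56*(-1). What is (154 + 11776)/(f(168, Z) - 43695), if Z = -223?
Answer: -11930/43639 ≈ -0.27338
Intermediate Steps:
f(T, D) = 56
(154 + 11776)/(f(168, Z) - 43695) = (154 + 11776)/(56 - 43695) = 11930/(-43639) = 11930*(-1/43639) = -11930/43639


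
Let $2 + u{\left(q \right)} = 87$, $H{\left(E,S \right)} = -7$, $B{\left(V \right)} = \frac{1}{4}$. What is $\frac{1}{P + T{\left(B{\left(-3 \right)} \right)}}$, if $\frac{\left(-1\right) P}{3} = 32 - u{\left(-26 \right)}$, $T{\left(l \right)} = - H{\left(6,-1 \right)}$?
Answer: $\frac{1}{166} \approx 0.0060241$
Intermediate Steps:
$B{\left(V \right)} = \frac{1}{4}$
$u{\left(q \right)} = 85$ ($u{\left(q \right)} = -2 + 87 = 85$)
$T{\left(l \right)} = 7$ ($T{\left(l \right)} = \left(-1\right) \left(-7\right) = 7$)
$P = 159$ ($P = - 3 \left(32 - 85\right) = \left(-3\right) \left(-53\right) = 159$)
$\frac{1}{P + T{\left(B{\left(-3 \right)} \right)}} = \frac{1}{159 + 7} = \frac{1}{166}$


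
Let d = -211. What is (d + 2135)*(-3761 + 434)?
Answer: -6401148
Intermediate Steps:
(d + 2135)*(-3761 + 434) = (-211 + 2135)*(-3761 + 434) = 1924*(-3327) = -6401148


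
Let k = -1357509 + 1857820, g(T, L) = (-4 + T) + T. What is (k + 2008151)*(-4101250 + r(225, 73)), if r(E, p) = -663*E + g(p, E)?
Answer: -10661673394746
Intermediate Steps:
g(T, L) = -4 + 2*T
k = 500311
r(E, p) = -4 - 663*E + 2*p (r(E, p) = -663*E + (-4 + 2*p) = -4 - 663*E + 2*p)
(k + 2008151)*(-4101250 + r(225, 73)) = (500311 + 2008151)*(-4101250 + (-4 - 663*225 + 2*73)) = 2508462*(-4101250 + (-4 - 149175 + 146)) = 2508462*(-4101250 - 149033) = 2508462*(-4250283) = -10661673394746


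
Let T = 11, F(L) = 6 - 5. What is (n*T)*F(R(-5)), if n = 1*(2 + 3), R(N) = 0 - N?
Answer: 55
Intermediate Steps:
R(N) = -N
F(L) = 1
n = 5 (n = 1*5 = 5)
(n*T)*F(R(-5)) = (5*11)*1 = 55*1 = 55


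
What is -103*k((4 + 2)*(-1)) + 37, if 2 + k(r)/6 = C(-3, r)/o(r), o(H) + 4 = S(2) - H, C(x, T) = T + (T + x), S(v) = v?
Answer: 7181/2 ≈ 3590.5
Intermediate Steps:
C(x, T) = x + 2*T
o(H) = -2 - H (o(H) = -4 + (2 - H) = -2 - H)
k(r) = -12 + 6*(-3 + 2*r)/(-2 - r) (k(r) = -12 + 6*((-3 + 2*r)/(-2 - r)) = -12 + 6*(-3 + 2*r)/(-2 - r))
-103*k((4 + 2)*(-1)) + 37 = -618*(-1 - 4*(4 + 2)*(-1))/(2 + (4 + 2)*(-1)) + 37 = -618*(-1 - 24*(-1))/(2 + 6*(-1)) + 37 = -618*(-1 - 4*(-6))/(2 - 6) + 37 = -618*(-1 + 24)/(-4) + 37 = -618*(-1)*23/4 + 37 = -103*(-69/2) + 37 = 7107/2 + 37 = 7181/2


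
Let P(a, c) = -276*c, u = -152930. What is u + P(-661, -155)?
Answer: -110150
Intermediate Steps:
u + P(-661, -155) = -152930 - 276*(-155) = -152930 + 42780 = -110150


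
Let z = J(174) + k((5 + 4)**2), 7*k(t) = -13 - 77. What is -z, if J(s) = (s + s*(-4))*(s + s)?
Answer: 1271682/7 ≈ 1.8167e+5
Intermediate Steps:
J(s) = -6*s**2 (J(s) = (s - 4*s)*(2*s) = (-3*s)*(2*s) = -6*s**2)
k(t) = -90/7 (k(t) = (-13 - 77)/7 = (1/7)*(-90) = -90/7)
z = -1271682/7 (z = -6*174**2 - 90/7 = -6*30276 - 90/7 = -181656 - 90/7 = -1271682/7 ≈ -1.8167e+5)
-z = -1*(-1271682/7) = 1271682/7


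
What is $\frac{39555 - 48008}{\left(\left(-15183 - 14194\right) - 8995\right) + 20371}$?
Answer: $\frac{8453}{18001} \approx 0.46958$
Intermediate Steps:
$\frac{39555 - 48008}{\left(\left(-15183 - 14194\right) - 8995\right) + 20371} = - \frac{8453}{\left(-29377 - 8995\right) + 20371} = - \frac{8453}{-38372 + 20371} = - \frac{8453}{-18001} = \left(-8453\right) \left(- \frac{1}{18001}\right) = \frac{8453}{18001}$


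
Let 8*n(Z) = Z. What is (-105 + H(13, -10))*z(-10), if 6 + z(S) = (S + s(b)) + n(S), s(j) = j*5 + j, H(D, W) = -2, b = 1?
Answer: 4815/4 ≈ 1203.8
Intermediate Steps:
n(Z) = Z/8
s(j) = 6*j (s(j) = 5*j + j = 6*j)
z(S) = 9*S/8 (z(S) = -6 + ((S + 6*1) + S/8) = -6 + ((S + 6) + S/8) = -6 + ((6 + S) + S/8) = -6 + (6 + 9*S/8) = 9*S/8)
(-105 + H(13, -10))*z(-10) = (-105 - 2)*((9/8)*(-10)) = -107*(-45/4) = 4815/4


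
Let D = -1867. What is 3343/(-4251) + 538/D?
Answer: -8528419/7936617 ≈ -1.0746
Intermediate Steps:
3343/(-4251) + 538/D = 3343/(-4251) + 538/(-1867) = 3343*(-1/4251) + 538*(-1/1867) = -3343/4251 - 538/1867 = -8528419/7936617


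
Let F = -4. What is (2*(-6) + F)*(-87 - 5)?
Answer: 1472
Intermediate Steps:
(2*(-6) + F)*(-87 - 5) = (2*(-6) - 4)*(-87 - 5) = (-12 - 4)*(-92) = -16*(-92) = 1472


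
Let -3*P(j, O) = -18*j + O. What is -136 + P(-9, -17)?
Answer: -553/3 ≈ -184.33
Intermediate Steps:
P(j, O) = 6*j - O/3 (P(j, O) = -(-18*j + O)/3 = -(O - 18*j)/3 = 6*j - O/3)
-136 + P(-9, -17) = -136 + (6*(-9) - ⅓*(-17)) = -136 + (-54 + 17/3) = -136 - 145/3 = -553/3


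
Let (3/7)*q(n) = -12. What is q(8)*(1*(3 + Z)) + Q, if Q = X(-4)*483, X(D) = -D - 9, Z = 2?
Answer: -2555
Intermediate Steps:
q(n) = -28 (q(n) = (7/3)*(-12) = -28)
X(D) = -9 - D
Q = -2415 (Q = (-9 - 1*(-4))*483 = (-9 + 4)*483 = -5*483 = -2415)
q(8)*(1*(3 + Z)) + Q = -28*(3 + 2) - 2415 = -28*5 - 2415 = -140 - 2415 = -2555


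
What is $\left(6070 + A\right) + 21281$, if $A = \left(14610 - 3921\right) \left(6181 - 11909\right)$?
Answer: $-61199241$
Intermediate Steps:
$A = -61226592$ ($A = 10689 \left(-5728\right) = -61226592$)
$\left(6070 + A\right) + 21281 = \left(6070 - 61226592\right) + 21281 = -61220522 + 21281 = -61199241$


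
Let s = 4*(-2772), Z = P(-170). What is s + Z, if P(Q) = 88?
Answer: -11000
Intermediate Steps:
Z = 88
s = -11088
s + Z = -11088 + 88 = -11000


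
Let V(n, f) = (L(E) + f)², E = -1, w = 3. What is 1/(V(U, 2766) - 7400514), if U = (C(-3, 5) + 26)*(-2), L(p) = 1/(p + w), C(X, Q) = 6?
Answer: 4/1012033 ≈ 3.9524e-6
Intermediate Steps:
L(p) = 1/(3 + p) (L(p) = 1/(p + 3) = 1/(3 + p))
U = -64 (U = (6 + 26)*(-2) = 32*(-2) = -64)
V(n, f) = (½ + f)² (V(n, f) = (1/(3 - 1) + f)² = (1/2 + f)² = (½ + f)²)
1/(V(U, 2766) - 7400514) = 1/((1 + 2*2766)²/4 - 7400514) = 1/((1 + 5532)²/4 - 7400514) = 1/((¼)*5533² - 7400514) = 1/((¼)*30614089 - 7400514) = 1/(30614089/4 - 7400514) = 1/(1012033/4) = 4/1012033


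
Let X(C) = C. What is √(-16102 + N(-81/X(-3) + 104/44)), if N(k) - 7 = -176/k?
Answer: I*√1679800583/323 ≈ 126.89*I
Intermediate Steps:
N(k) = 7 - 176/k
√(-16102 + N(-81/X(-3) + 104/44)) = √(-16102 + (7 - 176/(-81/(-3) + 104/44))) = √(-16102 + (7 - 176/(-81*(-⅓) + 104*(1/44)))) = √(-16102 + (7 - 176/(27 + 26/11))) = √(-16102 + (7 - 176/323/11)) = √(-16102 + (7 - 176*11/323)) = √(-16102 + (7 - 1936/323)) = √(-16102 + 325/323) = √(-5200621/323) = I*√1679800583/323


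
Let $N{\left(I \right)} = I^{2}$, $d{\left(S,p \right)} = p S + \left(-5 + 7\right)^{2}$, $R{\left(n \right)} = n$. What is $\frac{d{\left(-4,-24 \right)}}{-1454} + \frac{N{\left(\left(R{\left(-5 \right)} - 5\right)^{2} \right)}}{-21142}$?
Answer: $- \frac{4163550}{7685117} \approx -0.54177$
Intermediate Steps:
$d{\left(S,p \right)} = 4 + S p$ ($d{\left(S,p \right)} = S p + 2^{2} = S p + 4 = 4 + S p$)
$\frac{d{\left(-4,-24 \right)}}{-1454} + \frac{N{\left(\left(R{\left(-5 \right)} - 5\right)^{2} \right)}}{-21142} = \frac{4 - -96}{-1454} + \frac{\left(\left(-5 - 5\right)^{2}\right)^{2}}{-21142} = \left(4 + 96\right) \left(- \frac{1}{1454}\right) + \left(\left(-10\right)^{2}\right)^{2} \left(- \frac{1}{21142}\right) = 100 \left(- \frac{1}{1454}\right) + 100^{2} \left(- \frac{1}{21142}\right) = - \frac{50}{727} + 10000 \left(- \frac{1}{21142}\right) = - \frac{50}{727} - \frac{5000}{10571} = - \frac{4163550}{7685117}$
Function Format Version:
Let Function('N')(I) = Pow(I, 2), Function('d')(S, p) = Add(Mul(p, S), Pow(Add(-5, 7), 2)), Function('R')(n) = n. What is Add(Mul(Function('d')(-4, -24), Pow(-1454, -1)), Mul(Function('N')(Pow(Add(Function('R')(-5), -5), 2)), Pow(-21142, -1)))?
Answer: Rational(-4163550, 7685117) ≈ -0.54177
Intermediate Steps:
Function('d')(S, p) = Add(4, Mul(S, p)) (Function('d')(S, p) = Add(Mul(S, p), Pow(2, 2)) = Add(Mul(S, p), 4) = Add(4, Mul(S, p)))
Add(Mul(Function('d')(-4, -24), Pow(-1454, -1)), Mul(Function('N')(Pow(Add(Function('R')(-5), -5), 2)), Pow(-21142, -1))) = Add(Mul(Add(4, Mul(-4, -24)), Pow(-1454, -1)), Mul(Pow(Pow(Add(-5, -5), 2), 2), Pow(-21142, -1))) = Add(Mul(Add(4, 96), Rational(-1, 1454)), Mul(Pow(Pow(-10, 2), 2), Rational(-1, 21142))) = Add(Mul(100, Rational(-1, 1454)), Mul(Pow(100, 2), Rational(-1, 21142))) = Add(Rational(-50, 727), Mul(10000, Rational(-1, 21142))) = Add(Rational(-50, 727), Rational(-5000, 10571)) = Rational(-4163550, 7685117)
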